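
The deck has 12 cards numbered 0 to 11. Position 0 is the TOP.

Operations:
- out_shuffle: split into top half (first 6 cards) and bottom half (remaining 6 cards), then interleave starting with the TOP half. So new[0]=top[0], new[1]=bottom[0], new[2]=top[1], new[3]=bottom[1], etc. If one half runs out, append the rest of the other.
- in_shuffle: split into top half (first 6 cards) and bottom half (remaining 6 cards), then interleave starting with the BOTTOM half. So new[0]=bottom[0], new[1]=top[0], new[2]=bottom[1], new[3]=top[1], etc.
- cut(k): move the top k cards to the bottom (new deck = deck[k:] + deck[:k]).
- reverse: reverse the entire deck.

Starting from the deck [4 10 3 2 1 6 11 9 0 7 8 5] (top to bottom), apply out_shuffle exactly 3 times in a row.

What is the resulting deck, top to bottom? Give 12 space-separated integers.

After op 1 (out_shuffle): [4 11 10 9 3 0 2 7 1 8 6 5]
After op 2 (out_shuffle): [4 2 11 7 10 1 9 8 3 6 0 5]
After op 3 (out_shuffle): [4 9 2 8 11 3 7 6 10 0 1 5]

Answer: 4 9 2 8 11 3 7 6 10 0 1 5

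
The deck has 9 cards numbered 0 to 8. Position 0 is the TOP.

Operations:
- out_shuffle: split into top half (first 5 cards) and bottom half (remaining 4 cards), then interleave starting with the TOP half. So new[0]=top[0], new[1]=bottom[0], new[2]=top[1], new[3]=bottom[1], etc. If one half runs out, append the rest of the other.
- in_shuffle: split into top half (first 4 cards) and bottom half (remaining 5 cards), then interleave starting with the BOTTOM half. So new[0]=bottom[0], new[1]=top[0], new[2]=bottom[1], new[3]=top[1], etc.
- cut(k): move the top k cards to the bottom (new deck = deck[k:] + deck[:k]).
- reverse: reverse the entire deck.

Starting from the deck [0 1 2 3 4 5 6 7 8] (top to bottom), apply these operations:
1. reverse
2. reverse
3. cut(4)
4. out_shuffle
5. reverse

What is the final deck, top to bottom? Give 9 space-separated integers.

After op 1 (reverse): [8 7 6 5 4 3 2 1 0]
After op 2 (reverse): [0 1 2 3 4 5 6 7 8]
After op 3 (cut(4)): [4 5 6 7 8 0 1 2 3]
After op 4 (out_shuffle): [4 0 5 1 6 2 7 3 8]
After op 5 (reverse): [8 3 7 2 6 1 5 0 4]

Answer: 8 3 7 2 6 1 5 0 4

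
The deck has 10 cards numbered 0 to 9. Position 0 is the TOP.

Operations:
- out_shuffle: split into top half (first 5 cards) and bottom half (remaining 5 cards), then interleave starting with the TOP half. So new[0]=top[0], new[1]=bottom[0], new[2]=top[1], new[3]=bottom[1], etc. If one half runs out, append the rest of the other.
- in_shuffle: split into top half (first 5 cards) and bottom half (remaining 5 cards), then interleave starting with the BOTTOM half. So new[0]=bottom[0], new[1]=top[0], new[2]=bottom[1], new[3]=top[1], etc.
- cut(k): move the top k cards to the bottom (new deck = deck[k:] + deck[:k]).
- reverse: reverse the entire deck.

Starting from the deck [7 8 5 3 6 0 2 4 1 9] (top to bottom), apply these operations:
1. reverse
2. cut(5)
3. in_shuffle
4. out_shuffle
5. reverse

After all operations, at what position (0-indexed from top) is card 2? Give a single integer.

Answer: 6

Derivation:
After op 1 (reverse): [9 1 4 2 0 6 3 5 8 7]
After op 2 (cut(5)): [6 3 5 8 7 9 1 4 2 0]
After op 3 (in_shuffle): [9 6 1 3 4 5 2 8 0 7]
After op 4 (out_shuffle): [9 5 6 2 1 8 3 0 4 7]
After op 5 (reverse): [7 4 0 3 8 1 2 6 5 9]
Card 2 is at position 6.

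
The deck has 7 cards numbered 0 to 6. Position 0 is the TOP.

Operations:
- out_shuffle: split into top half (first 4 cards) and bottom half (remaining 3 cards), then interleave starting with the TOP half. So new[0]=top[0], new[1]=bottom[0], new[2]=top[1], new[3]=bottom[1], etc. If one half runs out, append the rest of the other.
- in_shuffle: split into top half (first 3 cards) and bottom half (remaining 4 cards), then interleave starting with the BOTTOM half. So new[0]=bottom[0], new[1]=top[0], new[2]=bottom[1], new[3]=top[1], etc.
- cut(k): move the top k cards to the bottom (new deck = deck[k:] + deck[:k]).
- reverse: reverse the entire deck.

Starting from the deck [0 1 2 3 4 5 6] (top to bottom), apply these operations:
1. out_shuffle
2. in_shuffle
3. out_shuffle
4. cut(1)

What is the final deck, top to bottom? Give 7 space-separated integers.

After op 1 (out_shuffle): [0 4 1 5 2 6 3]
After op 2 (in_shuffle): [5 0 2 4 6 1 3]
After op 3 (out_shuffle): [5 6 0 1 2 3 4]
After op 4 (cut(1)): [6 0 1 2 3 4 5]

Answer: 6 0 1 2 3 4 5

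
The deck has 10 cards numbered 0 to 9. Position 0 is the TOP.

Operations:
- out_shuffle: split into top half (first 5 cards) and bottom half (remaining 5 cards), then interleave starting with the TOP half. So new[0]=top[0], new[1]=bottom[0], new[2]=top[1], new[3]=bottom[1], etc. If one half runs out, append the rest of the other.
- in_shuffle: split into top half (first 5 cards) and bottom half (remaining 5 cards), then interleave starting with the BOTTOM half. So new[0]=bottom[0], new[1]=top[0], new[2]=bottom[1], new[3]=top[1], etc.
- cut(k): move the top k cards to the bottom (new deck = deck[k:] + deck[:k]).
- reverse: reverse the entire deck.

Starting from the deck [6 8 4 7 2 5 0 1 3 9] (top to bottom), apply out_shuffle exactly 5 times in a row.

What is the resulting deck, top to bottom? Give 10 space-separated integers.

After op 1 (out_shuffle): [6 5 8 0 4 1 7 3 2 9]
After op 2 (out_shuffle): [6 1 5 7 8 3 0 2 4 9]
After op 3 (out_shuffle): [6 3 1 0 5 2 7 4 8 9]
After op 4 (out_shuffle): [6 2 3 7 1 4 0 8 5 9]
After op 5 (out_shuffle): [6 4 2 0 3 8 7 5 1 9]

Answer: 6 4 2 0 3 8 7 5 1 9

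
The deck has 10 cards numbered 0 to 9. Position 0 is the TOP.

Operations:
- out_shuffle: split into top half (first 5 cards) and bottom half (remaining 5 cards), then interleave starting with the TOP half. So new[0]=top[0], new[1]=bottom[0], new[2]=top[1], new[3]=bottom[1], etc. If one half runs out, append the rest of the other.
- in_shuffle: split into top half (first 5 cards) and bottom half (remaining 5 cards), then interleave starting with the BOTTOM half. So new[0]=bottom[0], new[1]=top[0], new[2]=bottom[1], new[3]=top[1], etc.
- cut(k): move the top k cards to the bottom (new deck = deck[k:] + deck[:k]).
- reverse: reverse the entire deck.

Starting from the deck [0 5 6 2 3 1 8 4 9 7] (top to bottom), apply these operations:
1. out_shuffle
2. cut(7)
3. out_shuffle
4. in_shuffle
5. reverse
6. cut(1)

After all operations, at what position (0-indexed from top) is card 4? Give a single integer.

After op 1 (out_shuffle): [0 1 5 8 6 4 2 9 3 7]
After op 2 (cut(7)): [9 3 7 0 1 5 8 6 4 2]
After op 3 (out_shuffle): [9 5 3 8 7 6 0 4 1 2]
After op 4 (in_shuffle): [6 9 0 5 4 3 1 8 2 7]
After op 5 (reverse): [7 2 8 1 3 4 5 0 9 6]
After op 6 (cut(1)): [2 8 1 3 4 5 0 9 6 7]
Card 4 is at position 4.

Answer: 4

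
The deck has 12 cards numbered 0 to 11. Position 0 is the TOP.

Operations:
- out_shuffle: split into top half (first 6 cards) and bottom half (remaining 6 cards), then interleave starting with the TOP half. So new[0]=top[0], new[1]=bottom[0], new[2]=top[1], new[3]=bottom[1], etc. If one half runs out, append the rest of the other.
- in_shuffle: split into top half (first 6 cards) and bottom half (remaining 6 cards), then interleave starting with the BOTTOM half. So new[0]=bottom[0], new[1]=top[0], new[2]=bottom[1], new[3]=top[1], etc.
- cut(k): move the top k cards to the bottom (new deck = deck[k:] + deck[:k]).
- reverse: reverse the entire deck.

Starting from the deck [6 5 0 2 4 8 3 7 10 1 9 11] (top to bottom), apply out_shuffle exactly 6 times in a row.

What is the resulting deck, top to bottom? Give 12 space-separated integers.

After op 1 (out_shuffle): [6 3 5 7 0 10 2 1 4 9 8 11]
After op 2 (out_shuffle): [6 2 3 1 5 4 7 9 0 8 10 11]
After op 3 (out_shuffle): [6 7 2 9 3 0 1 8 5 10 4 11]
After op 4 (out_shuffle): [6 1 7 8 2 5 9 10 3 4 0 11]
After op 5 (out_shuffle): [6 9 1 10 7 3 8 4 2 0 5 11]
After op 6 (out_shuffle): [6 8 9 4 1 2 10 0 7 5 3 11]

Answer: 6 8 9 4 1 2 10 0 7 5 3 11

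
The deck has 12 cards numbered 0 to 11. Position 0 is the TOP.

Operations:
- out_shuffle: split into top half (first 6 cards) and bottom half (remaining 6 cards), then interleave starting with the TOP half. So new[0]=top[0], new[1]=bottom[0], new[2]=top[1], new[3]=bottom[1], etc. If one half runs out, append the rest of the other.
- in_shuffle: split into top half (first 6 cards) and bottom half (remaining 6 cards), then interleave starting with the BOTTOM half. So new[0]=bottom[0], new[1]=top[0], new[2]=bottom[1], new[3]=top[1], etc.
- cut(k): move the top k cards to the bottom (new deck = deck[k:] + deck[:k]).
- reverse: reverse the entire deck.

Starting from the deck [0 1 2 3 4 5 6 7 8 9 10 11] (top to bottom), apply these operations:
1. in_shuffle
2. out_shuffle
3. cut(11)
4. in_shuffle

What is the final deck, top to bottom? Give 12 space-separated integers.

After op 1 (in_shuffle): [6 0 7 1 8 2 9 3 10 4 11 5]
After op 2 (out_shuffle): [6 9 0 3 7 10 1 4 8 11 2 5]
After op 3 (cut(11)): [5 6 9 0 3 7 10 1 4 8 11 2]
After op 4 (in_shuffle): [10 5 1 6 4 9 8 0 11 3 2 7]

Answer: 10 5 1 6 4 9 8 0 11 3 2 7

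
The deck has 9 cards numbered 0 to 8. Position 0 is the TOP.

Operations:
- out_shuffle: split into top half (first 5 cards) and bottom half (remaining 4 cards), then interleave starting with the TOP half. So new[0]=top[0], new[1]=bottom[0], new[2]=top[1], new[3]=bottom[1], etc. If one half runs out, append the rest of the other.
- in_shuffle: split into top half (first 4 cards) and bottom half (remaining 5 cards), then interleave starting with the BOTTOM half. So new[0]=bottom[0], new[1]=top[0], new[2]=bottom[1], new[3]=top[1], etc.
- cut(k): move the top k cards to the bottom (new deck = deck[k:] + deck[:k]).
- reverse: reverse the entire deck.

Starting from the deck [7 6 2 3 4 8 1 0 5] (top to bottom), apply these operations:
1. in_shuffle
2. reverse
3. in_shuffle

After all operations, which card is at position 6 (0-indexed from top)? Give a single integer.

Answer: 7

Derivation:
After op 1 (in_shuffle): [4 7 8 6 1 2 0 3 5]
After op 2 (reverse): [5 3 0 2 1 6 8 7 4]
After op 3 (in_shuffle): [1 5 6 3 8 0 7 2 4]
Position 6: card 7.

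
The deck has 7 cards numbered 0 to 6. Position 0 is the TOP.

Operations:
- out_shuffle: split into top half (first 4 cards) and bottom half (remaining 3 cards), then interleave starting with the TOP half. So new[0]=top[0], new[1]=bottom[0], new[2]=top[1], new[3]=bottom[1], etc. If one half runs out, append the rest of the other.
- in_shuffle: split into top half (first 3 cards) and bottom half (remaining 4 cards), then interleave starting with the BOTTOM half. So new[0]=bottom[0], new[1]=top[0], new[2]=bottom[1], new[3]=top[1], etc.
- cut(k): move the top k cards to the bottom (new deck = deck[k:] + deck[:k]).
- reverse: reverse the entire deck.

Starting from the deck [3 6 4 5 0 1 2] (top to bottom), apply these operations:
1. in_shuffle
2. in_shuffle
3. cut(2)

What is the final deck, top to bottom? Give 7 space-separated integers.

Answer: 1 3 4 0 2 6 5

Derivation:
After op 1 (in_shuffle): [5 3 0 6 1 4 2]
After op 2 (in_shuffle): [6 5 1 3 4 0 2]
After op 3 (cut(2)): [1 3 4 0 2 6 5]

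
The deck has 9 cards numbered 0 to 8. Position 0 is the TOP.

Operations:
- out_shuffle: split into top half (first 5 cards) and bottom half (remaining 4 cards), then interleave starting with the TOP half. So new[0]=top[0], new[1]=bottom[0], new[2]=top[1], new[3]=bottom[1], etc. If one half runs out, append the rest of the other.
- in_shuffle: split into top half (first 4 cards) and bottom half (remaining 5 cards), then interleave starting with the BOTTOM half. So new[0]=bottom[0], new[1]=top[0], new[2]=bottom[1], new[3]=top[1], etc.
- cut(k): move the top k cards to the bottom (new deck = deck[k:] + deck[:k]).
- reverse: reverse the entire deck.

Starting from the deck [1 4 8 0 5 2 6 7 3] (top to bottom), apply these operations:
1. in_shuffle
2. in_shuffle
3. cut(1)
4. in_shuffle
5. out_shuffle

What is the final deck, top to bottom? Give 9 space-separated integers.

Answer: 2 1 5 3 0 7 8 6 4

Derivation:
After op 1 (in_shuffle): [5 1 2 4 6 8 7 0 3]
After op 2 (in_shuffle): [6 5 8 1 7 2 0 4 3]
After op 3 (cut(1)): [5 8 1 7 2 0 4 3 6]
After op 4 (in_shuffle): [2 5 0 8 4 1 3 7 6]
After op 5 (out_shuffle): [2 1 5 3 0 7 8 6 4]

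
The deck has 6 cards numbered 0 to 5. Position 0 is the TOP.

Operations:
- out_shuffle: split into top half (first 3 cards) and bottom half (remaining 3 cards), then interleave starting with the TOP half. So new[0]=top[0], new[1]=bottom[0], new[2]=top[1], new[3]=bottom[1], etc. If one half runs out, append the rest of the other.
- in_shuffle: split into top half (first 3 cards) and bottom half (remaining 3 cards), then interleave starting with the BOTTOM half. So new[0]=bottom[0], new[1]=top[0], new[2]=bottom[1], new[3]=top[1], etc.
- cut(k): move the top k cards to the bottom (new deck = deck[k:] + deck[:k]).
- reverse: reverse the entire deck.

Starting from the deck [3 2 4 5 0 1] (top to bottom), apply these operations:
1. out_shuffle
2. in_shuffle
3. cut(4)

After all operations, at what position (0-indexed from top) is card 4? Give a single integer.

After op 1 (out_shuffle): [3 5 2 0 4 1]
After op 2 (in_shuffle): [0 3 4 5 1 2]
After op 3 (cut(4)): [1 2 0 3 4 5]
Card 4 is at position 4.

Answer: 4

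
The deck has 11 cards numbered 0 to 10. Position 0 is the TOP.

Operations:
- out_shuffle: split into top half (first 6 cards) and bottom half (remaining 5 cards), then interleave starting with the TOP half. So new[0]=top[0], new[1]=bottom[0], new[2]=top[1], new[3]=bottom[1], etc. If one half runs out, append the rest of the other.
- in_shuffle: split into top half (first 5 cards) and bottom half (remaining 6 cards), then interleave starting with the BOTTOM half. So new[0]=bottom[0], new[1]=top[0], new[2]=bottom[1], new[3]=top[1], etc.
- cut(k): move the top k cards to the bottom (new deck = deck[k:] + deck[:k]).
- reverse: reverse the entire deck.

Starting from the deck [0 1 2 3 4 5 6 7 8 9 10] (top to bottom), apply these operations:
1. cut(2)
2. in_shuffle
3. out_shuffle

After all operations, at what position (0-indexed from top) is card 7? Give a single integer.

After op 1 (cut(2)): [2 3 4 5 6 7 8 9 10 0 1]
After op 2 (in_shuffle): [7 2 8 3 9 4 10 5 0 6 1]
After op 3 (out_shuffle): [7 10 2 5 8 0 3 6 9 1 4]
Card 7 is at position 0.

Answer: 0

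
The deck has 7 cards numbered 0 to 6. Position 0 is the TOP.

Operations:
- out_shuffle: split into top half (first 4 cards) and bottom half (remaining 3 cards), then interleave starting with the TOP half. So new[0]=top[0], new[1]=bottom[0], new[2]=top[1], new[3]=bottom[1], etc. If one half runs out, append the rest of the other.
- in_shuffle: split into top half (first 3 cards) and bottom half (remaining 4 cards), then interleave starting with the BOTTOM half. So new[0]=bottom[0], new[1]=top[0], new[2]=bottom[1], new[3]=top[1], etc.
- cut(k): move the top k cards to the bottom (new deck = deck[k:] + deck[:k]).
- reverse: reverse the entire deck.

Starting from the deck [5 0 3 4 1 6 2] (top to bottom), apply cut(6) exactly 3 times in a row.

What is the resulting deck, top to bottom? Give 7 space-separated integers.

After op 1 (cut(6)): [2 5 0 3 4 1 6]
After op 2 (cut(6)): [6 2 5 0 3 4 1]
After op 3 (cut(6)): [1 6 2 5 0 3 4]

Answer: 1 6 2 5 0 3 4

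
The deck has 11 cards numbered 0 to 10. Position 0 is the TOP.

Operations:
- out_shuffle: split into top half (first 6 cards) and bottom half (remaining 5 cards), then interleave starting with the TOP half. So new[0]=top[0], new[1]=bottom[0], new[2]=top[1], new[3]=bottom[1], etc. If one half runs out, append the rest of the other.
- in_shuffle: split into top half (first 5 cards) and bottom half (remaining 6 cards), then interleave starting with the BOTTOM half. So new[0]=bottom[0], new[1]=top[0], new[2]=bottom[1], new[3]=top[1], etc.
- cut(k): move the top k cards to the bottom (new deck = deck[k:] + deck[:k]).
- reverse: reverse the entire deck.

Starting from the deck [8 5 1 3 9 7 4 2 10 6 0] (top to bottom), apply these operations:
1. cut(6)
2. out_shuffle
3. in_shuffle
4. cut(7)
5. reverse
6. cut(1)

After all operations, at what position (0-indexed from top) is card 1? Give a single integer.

After op 1 (cut(6)): [4 2 10 6 0 8 5 1 3 9 7]
After op 2 (out_shuffle): [4 5 2 1 10 3 6 9 0 7 8]
After op 3 (in_shuffle): [3 4 6 5 9 2 0 1 7 10 8]
After op 4 (cut(7)): [1 7 10 8 3 4 6 5 9 2 0]
After op 5 (reverse): [0 2 9 5 6 4 3 8 10 7 1]
After op 6 (cut(1)): [2 9 5 6 4 3 8 10 7 1 0]
Card 1 is at position 9.

Answer: 9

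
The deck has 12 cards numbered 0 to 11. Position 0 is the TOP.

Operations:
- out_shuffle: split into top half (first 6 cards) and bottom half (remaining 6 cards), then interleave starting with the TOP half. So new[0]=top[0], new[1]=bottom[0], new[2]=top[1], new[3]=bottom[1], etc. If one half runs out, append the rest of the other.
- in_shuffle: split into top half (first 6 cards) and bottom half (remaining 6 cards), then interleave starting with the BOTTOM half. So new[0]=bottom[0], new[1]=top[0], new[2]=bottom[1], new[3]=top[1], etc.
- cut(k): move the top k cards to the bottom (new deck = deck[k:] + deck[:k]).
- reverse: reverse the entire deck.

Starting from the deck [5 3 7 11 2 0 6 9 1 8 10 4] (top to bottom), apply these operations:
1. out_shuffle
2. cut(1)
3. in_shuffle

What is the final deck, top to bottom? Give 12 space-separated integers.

After op 1 (out_shuffle): [5 6 3 9 7 1 11 8 2 10 0 4]
After op 2 (cut(1)): [6 3 9 7 1 11 8 2 10 0 4 5]
After op 3 (in_shuffle): [8 6 2 3 10 9 0 7 4 1 5 11]

Answer: 8 6 2 3 10 9 0 7 4 1 5 11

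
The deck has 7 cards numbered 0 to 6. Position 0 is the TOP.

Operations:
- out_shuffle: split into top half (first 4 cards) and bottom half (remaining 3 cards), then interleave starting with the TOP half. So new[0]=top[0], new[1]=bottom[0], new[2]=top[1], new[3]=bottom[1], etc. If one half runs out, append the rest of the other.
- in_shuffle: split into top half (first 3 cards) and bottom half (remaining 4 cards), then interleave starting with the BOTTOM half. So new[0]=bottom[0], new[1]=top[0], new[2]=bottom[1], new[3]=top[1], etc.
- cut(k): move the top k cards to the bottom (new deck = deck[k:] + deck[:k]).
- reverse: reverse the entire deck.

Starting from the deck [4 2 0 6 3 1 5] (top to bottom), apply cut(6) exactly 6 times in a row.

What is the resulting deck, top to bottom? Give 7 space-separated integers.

After op 1 (cut(6)): [5 4 2 0 6 3 1]
After op 2 (cut(6)): [1 5 4 2 0 6 3]
After op 3 (cut(6)): [3 1 5 4 2 0 6]
After op 4 (cut(6)): [6 3 1 5 4 2 0]
After op 5 (cut(6)): [0 6 3 1 5 4 2]
After op 6 (cut(6)): [2 0 6 3 1 5 4]

Answer: 2 0 6 3 1 5 4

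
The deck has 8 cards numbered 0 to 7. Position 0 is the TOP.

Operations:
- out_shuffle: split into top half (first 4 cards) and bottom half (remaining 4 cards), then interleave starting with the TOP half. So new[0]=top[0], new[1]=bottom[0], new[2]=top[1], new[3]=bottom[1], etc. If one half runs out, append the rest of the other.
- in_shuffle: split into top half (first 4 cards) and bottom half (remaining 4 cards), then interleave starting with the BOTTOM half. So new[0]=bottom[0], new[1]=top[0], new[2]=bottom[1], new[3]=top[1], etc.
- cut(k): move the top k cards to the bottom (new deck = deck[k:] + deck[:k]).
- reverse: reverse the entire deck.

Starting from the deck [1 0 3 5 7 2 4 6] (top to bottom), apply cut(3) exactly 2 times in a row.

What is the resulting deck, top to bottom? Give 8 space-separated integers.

After op 1 (cut(3)): [5 7 2 4 6 1 0 3]
After op 2 (cut(3)): [4 6 1 0 3 5 7 2]

Answer: 4 6 1 0 3 5 7 2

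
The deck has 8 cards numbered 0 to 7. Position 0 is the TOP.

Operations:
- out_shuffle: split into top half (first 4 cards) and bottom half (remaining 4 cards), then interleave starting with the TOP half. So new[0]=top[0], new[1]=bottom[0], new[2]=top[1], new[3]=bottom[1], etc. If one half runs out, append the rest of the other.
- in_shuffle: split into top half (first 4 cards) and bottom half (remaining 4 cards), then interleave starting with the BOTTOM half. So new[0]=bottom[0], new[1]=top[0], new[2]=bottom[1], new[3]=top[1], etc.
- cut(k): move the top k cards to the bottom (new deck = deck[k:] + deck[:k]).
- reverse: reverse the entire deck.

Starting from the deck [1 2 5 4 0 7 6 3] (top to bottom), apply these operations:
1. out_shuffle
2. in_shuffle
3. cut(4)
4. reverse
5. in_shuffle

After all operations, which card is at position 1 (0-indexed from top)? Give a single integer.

Answer: 0

Derivation:
After op 1 (out_shuffle): [1 0 2 7 5 6 4 3]
After op 2 (in_shuffle): [5 1 6 0 4 2 3 7]
After op 3 (cut(4)): [4 2 3 7 5 1 6 0]
After op 4 (reverse): [0 6 1 5 7 3 2 4]
After op 5 (in_shuffle): [7 0 3 6 2 1 4 5]
Position 1: card 0.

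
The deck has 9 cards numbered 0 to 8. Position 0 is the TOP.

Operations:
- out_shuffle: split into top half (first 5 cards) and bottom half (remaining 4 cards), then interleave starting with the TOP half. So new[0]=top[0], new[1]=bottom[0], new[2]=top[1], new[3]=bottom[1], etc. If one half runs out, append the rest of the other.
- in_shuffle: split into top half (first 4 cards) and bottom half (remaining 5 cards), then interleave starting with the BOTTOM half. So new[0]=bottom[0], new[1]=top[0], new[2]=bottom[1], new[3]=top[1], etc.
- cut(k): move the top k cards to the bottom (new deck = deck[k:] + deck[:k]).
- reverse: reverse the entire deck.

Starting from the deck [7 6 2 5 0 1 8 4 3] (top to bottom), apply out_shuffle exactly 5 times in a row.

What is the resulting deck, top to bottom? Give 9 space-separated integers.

Answer: 7 2 0 8 3 6 5 1 4

Derivation:
After op 1 (out_shuffle): [7 1 6 8 2 4 5 3 0]
After op 2 (out_shuffle): [7 4 1 5 6 3 8 0 2]
After op 3 (out_shuffle): [7 3 4 8 1 0 5 2 6]
After op 4 (out_shuffle): [7 0 3 5 4 2 8 6 1]
After op 5 (out_shuffle): [7 2 0 8 3 6 5 1 4]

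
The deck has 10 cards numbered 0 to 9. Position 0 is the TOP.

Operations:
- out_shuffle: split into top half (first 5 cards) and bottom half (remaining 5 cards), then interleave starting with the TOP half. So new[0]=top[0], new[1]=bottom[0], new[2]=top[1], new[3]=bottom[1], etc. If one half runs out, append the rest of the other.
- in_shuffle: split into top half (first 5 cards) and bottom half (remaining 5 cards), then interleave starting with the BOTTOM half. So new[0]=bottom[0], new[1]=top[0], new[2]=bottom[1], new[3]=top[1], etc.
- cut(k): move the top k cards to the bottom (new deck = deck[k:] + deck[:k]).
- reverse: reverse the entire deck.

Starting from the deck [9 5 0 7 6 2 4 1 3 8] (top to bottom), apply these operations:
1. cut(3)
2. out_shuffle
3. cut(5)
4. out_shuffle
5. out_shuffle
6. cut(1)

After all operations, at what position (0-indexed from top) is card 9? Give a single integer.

Answer: 9

Derivation:
After op 1 (cut(3)): [7 6 2 4 1 3 8 9 5 0]
After op 2 (out_shuffle): [7 3 6 8 2 9 4 5 1 0]
After op 3 (cut(5)): [9 4 5 1 0 7 3 6 8 2]
After op 4 (out_shuffle): [9 7 4 3 5 6 1 8 0 2]
After op 5 (out_shuffle): [9 6 7 1 4 8 3 0 5 2]
After op 6 (cut(1)): [6 7 1 4 8 3 0 5 2 9]
Card 9 is at position 9.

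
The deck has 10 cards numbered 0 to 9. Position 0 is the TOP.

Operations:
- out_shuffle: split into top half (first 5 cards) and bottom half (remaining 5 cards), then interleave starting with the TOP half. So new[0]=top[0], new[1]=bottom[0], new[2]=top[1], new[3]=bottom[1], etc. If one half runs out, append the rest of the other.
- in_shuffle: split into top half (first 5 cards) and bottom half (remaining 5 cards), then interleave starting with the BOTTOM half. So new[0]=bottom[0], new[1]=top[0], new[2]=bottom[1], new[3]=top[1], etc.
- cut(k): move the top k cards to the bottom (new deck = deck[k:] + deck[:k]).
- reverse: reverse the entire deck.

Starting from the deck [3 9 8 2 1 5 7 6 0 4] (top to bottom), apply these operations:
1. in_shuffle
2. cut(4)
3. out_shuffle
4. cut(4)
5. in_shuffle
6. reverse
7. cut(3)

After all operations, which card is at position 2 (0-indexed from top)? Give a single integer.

Answer: 1

Derivation:
After op 1 (in_shuffle): [5 3 7 9 6 8 0 2 4 1]
After op 2 (cut(4)): [6 8 0 2 4 1 5 3 7 9]
After op 3 (out_shuffle): [6 1 8 5 0 3 2 7 4 9]
After op 4 (cut(4)): [0 3 2 7 4 9 6 1 8 5]
After op 5 (in_shuffle): [9 0 6 3 1 2 8 7 5 4]
After op 6 (reverse): [4 5 7 8 2 1 3 6 0 9]
After op 7 (cut(3)): [8 2 1 3 6 0 9 4 5 7]
Position 2: card 1.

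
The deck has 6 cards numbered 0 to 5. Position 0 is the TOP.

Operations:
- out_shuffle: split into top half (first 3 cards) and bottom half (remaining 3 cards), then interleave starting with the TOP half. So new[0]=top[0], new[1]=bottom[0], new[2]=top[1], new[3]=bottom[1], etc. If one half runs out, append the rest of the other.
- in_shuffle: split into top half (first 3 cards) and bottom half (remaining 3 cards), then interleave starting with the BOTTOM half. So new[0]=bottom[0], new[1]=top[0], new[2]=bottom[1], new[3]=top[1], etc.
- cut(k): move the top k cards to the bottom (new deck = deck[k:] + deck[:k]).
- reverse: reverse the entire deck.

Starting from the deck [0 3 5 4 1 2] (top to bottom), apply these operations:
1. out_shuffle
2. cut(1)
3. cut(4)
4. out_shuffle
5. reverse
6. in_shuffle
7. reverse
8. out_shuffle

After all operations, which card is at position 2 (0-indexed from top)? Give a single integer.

After op 1 (out_shuffle): [0 4 3 1 5 2]
After op 2 (cut(1)): [4 3 1 5 2 0]
After op 3 (cut(4)): [2 0 4 3 1 5]
After op 4 (out_shuffle): [2 3 0 1 4 5]
After op 5 (reverse): [5 4 1 0 3 2]
After op 6 (in_shuffle): [0 5 3 4 2 1]
After op 7 (reverse): [1 2 4 3 5 0]
After op 8 (out_shuffle): [1 3 2 5 4 0]
Position 2: card 2.

Answer: 2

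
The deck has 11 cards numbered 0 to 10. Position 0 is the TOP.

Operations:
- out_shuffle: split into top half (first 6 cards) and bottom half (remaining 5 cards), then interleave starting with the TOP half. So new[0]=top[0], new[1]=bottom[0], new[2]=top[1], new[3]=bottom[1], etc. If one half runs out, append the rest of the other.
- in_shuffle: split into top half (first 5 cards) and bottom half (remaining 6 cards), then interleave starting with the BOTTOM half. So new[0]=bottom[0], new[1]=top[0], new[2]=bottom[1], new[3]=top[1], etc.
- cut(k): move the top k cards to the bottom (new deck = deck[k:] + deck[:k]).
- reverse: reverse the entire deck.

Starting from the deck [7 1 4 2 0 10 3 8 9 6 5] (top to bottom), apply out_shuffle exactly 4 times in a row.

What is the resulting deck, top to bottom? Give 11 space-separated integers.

Answer: 7 6 8 10 2 1 5 9 3 0 4

Derivation:
After op 1 (out_shuffle): [7 3 1 8 4 9 2 6 0 5 10]
After op 2 (out_shuffle): [7 2 3 6 1 0 8 5 4 10 9]
After op 3 (out_shuffle): [7 8 2 5 3 4 6 10 1 9 0]
After op 4 (out_shuffle): [7 6 8 10 2 1 5 9 3 0 4]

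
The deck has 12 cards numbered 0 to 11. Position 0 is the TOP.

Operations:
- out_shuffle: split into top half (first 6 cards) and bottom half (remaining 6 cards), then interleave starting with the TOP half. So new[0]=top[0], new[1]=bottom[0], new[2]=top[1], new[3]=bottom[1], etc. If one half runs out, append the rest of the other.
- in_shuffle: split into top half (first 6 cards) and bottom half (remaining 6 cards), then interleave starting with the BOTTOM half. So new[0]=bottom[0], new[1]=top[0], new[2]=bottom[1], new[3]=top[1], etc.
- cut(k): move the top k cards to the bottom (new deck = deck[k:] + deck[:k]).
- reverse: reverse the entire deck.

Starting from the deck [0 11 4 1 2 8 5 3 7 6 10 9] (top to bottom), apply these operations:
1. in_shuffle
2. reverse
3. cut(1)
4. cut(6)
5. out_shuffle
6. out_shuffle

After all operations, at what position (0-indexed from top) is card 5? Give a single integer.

After op 1 (in_shuffle): [5 0 3 11 7 4 6 1 10 2 9 8]
After op 2 (reverse): [8 9 2 10 1 6 4 7 11 3 0 5]
After op 3 (cut(1)): [9 2 10 1 6 4 7 11 3 0 5 8]
After op 4 (cut(6)): [7 11 3 0 5 8 9 2 10 1 6 4]
After op 5 (out_shuffle): [7 9 11 2 3 10 0 1 5 6 8 4]
After op 6 (out_shuffle): [7 0 9 1 11 5 2 6 3 8 10 4]
Card 5 is at position 5.

Answer: 5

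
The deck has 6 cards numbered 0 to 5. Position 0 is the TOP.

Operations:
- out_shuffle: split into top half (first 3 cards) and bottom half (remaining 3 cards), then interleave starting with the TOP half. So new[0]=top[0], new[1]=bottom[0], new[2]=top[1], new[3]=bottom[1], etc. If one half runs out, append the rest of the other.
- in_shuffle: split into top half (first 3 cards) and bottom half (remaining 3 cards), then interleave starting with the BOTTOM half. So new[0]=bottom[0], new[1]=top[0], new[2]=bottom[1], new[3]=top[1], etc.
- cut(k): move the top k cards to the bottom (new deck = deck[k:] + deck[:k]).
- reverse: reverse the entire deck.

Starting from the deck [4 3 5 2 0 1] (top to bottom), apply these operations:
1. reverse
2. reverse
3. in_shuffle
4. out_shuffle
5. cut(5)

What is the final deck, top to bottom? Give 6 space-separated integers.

Answer: 5 2 3 4 1 0

Derivation:
After op 1 (reverse): [1 0 2 5 3 4]
After op 2 (reverse): [4 3 5 2 0 1]
After op 3 (in_shuffle): [2 4 0 3 1 5]
After op 4 (out_shuffle): [2 3 4 1 0 5]
After op 5 (cut(5)): [5 2 3 4 1 0]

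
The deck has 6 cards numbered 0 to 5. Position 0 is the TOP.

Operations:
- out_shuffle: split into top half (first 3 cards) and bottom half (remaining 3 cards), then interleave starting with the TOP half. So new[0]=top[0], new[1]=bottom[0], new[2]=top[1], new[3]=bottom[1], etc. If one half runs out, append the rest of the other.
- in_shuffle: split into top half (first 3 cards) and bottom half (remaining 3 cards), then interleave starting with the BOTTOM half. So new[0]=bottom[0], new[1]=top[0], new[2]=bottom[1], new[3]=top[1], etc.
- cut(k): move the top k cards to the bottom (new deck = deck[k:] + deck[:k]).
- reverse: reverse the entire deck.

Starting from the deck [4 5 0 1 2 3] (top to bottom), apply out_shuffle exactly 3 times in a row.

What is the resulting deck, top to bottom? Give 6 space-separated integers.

Answer: 4 0 2 5 1 3

Derivation:
After op 1 (out_shuffle): [4 1 5 2 0 3]
After op 2 (out_shuffle): [4 2 1 0 5 3]
After op 3 (out_shuffle): [4 0 2 5 1 3]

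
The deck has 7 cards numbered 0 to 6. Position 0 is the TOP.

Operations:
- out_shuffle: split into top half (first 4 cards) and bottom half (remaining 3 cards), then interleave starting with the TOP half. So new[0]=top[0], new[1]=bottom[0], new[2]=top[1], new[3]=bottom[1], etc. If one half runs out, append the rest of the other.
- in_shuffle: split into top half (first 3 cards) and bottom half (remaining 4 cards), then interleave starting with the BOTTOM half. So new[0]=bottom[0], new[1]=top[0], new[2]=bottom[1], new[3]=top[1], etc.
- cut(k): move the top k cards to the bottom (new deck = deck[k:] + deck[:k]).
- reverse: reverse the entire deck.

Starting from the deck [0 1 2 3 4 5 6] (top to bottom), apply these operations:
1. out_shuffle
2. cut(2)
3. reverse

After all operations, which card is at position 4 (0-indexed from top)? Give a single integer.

After op 1 (out_shuffle): [0 4 1 5 2 6 3]
After op 2 (cut(2)): [1 5 2 6 3 0 4]
After op 3 (reverse): [4 0 3 6 2 5 1]
Position 4: card 2.

Answer: 2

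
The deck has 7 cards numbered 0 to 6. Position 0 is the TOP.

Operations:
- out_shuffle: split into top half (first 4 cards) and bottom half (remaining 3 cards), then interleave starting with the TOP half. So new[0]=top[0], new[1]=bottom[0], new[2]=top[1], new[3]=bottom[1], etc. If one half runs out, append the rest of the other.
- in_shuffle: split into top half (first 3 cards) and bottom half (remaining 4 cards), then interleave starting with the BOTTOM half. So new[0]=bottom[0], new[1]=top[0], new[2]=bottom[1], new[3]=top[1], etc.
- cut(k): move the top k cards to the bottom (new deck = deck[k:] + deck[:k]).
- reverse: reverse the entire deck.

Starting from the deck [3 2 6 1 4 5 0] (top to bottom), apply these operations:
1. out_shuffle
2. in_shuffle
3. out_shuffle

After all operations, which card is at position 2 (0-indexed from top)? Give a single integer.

Answer: 3

Derivation:
After op 1 (out_shuffle): [3 4 2 5 6 0 1]
After op 2 (in_shuffle): [5 3 6 4 0 2 1]
After op 3 (out_shuffle): [5 0 3 2 6 1 4]
Position 2: card 3.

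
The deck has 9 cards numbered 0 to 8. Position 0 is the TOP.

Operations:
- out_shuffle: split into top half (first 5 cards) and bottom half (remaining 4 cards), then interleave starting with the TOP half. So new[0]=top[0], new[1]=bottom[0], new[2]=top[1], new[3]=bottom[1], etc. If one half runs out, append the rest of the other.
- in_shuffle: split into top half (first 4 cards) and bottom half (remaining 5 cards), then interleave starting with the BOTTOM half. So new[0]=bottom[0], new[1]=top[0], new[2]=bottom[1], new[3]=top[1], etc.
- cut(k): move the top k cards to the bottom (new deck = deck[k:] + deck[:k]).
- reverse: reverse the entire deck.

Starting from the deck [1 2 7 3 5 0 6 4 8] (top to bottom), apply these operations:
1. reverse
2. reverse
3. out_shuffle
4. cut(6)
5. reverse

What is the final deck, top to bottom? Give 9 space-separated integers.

Answer: 4 7 6 2 0 1 5 8 3

Derivation:
After op 1 (reverse): [8 4 6 0 5 3 7 2 1]
After op 2 (reverse): [1 2 7 3 5 0 6 4 8]
After op 3 (out_shuffle): [1 0 2 6 7 4 3 8 5]
After op 4 (cut(6)): [3 8 5 1 0 2 6 7 4]
After op 5 (reverse): [4 7 6 2 0 1 5 8 3]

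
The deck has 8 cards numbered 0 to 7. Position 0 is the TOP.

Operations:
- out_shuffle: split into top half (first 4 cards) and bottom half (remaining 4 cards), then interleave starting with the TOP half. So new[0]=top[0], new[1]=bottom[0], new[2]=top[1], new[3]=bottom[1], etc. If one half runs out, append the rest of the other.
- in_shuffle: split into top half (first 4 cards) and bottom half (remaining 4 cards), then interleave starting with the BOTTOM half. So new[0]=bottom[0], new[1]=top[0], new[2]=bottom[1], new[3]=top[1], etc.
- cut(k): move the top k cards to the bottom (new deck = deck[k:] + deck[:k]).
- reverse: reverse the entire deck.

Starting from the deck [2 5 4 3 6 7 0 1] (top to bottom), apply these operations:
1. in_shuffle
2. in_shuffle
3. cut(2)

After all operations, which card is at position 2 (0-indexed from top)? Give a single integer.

After op 1 (in_shuffle): [6 2 7 5 0 4 1 3]
After op 2 (in_shuffle): [0 6 4 2 1 7 3 5]
After op 3 (cut(2)): [4 2 1 7 3 5 0 6]
Position 2: card 1.

Answer: 1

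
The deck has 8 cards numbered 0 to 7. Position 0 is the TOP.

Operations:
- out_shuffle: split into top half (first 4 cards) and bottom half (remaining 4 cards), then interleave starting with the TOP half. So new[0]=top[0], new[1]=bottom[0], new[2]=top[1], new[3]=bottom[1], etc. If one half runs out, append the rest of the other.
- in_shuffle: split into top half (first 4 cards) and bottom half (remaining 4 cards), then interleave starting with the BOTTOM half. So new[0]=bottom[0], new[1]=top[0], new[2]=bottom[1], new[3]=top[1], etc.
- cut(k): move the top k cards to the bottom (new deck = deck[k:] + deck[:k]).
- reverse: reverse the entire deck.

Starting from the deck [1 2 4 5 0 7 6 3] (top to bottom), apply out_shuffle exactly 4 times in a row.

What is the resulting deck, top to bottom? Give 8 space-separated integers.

After op 1 (out_shuffle): [1 0 2 7 4 6 5 3]
After op 2 (out_shuffle): [1 4 0 6 2 5 7 3]
After op 3 (out_shuffle): [1 2 4 5 0 7 6 3]
After op 4 (out_shuffle): [1 0 2 7 4 6 5 3]

Answer: 1 0 2 7 4 6 5 3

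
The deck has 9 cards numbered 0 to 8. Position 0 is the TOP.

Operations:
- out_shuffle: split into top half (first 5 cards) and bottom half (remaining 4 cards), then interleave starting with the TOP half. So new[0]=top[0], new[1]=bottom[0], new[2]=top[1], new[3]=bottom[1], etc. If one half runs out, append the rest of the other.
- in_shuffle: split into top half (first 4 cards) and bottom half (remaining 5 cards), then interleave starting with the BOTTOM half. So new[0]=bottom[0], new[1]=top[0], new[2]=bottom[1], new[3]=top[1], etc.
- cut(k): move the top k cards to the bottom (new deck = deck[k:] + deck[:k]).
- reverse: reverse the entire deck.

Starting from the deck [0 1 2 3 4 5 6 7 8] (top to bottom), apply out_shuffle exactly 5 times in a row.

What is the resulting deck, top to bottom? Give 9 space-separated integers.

Answer: 0 2 4 6 8 1 3 5 7

Derivation:
After op 1 (out_shuffle): [0 5 1 6 2 7 3 8 4]
After op 2 (out_shuffle): [0 7 5 3 1 8 6 4 2]
After op 3 (out_shuffle): [0 8 7 6 5 4 3 2 1]
After op 4 (out_shuffle): [0 4 8 3 7 2 6 1 5]
After op 5 (out_shuffle): [0 2 4 6 8 1 3 5 7]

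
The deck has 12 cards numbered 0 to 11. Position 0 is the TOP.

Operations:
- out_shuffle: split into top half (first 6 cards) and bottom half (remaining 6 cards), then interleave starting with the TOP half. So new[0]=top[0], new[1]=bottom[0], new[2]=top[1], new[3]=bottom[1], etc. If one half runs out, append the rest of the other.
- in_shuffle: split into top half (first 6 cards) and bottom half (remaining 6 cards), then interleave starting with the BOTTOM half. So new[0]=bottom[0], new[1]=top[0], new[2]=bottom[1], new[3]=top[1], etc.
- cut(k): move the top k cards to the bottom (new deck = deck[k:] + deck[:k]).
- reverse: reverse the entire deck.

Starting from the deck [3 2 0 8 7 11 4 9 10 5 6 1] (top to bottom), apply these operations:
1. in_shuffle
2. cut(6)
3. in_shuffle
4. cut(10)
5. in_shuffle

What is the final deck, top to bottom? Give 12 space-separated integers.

Answer: 9 0 6 11 2 4 7 5 10 3 1 8

Derivation:
After op 1 (in_shuffle): [4 3 9 2 10 0 5 8 6 7 1 11]
After op 2 (cut(6)): [5 8 6 7 1 11 4 3 9 2 10 0]
After op 3 (in_shuffle): [4 5 3 8 9 6 2 7 10 1 0 11]
After op 4 (cut(10)): [0 11 4 5 3 8 9 6 2 7 10 1]
After op 5 (in_shuffle): [9 0 6 11 2 4 7 5 10 3 1 8]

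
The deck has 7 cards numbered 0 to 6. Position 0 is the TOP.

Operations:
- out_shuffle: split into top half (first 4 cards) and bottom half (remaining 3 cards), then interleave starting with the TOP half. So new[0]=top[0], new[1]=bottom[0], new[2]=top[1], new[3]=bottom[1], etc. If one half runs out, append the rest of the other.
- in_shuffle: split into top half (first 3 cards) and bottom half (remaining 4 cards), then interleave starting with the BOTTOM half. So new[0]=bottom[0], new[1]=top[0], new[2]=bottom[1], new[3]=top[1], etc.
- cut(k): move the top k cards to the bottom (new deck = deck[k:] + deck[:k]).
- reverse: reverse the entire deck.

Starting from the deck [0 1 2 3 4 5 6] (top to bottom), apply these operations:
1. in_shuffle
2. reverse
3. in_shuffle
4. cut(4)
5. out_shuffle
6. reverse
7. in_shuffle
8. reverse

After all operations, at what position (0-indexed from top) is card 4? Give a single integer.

Answer: 6

Derivation:
After op 1 (in_shuffle): [3 0 4 1 5 2 6]
After op 2 (reverse): [6 2 5 1 4 0 3]
After op 3 (in_shuffle): [1 6 4 2 0 5 3]
After op 4 (cut(4)): [0 5 3 1 6 4 2]
After op 5 (out_shuffle): [0 6 5 4 3 2 1]
After op 6 (reverse): [1 2 3 4 5 6 0]
After op 7 (in_shuffle): [4 1 5 2 6 3 0]
After op 8 (reverse): [0 3 6 2 5 1 4]
Card 4 is at position 6.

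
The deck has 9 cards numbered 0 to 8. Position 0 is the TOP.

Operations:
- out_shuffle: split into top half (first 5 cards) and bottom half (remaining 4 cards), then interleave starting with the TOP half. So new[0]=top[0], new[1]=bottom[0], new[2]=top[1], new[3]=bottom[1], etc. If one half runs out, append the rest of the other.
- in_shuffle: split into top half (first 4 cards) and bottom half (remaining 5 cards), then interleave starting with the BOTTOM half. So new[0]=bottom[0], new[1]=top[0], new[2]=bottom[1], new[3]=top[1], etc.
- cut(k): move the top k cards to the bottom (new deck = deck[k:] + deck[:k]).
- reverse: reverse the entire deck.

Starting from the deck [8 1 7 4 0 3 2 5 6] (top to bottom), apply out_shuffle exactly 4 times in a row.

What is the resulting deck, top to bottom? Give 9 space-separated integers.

After op 1 (out_shuffle): [8 3 1 2 7 5 4 6 0]
After op 2 (out_shuffle): [8 5 3 4 1 6 2 0 7]
After op 3 (out_shuffle): [8 6 5 2 3 0 4 7 1]
After op 4 (out_shuffle): [8 0 6 4 5 7 2 1 3]

Answer: 8 0 6 4 5 7 2 1 3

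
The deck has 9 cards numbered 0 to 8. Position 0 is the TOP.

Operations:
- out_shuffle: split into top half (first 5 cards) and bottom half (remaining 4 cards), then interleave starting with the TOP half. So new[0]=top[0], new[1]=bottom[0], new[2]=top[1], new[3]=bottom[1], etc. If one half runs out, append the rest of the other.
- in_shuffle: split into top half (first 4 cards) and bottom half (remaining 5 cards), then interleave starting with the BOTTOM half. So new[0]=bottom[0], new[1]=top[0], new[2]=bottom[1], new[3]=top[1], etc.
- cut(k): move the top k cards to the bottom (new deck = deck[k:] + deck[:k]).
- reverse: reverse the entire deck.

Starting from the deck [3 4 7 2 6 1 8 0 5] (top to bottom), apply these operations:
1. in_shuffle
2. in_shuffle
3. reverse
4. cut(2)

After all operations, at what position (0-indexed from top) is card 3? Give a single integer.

Answer: 3

Derivation:
After op 1 (in_shuffle): [6 3 1 4 8 7 0 2 5]
After op 2 (in_shuffle): [8 6 7 3 0 1 2 4 5]
After op 3 (reverse): [5 4 2 1 0 3 7 6 8]
After op 4 (cut(2)): [2 1 0 3 7 6 8 5 4]
Card 3 is at position 3.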